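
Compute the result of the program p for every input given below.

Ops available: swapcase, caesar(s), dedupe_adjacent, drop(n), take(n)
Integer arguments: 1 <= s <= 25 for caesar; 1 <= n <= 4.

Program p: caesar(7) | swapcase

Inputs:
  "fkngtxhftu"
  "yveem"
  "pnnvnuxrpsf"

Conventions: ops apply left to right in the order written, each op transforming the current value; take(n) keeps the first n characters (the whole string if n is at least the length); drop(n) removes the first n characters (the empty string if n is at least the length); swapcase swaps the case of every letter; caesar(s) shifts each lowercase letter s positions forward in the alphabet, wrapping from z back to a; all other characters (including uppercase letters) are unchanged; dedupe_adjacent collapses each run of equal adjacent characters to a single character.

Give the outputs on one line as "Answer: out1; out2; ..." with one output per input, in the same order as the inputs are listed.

Execution, op by op:
  "fkngtxhftu" -> "mrunaeomab" -> "MRUNAEOMAB"
  "yveem" -> "fcllt" -> "FCLLT"
  "pnnvnuxrpsf" -> "wuucubeywzm" -> "WUUCUBEYWZM"

"MRUNAEOMAB"; "FCLLT"; "WUUCUBEYWZM"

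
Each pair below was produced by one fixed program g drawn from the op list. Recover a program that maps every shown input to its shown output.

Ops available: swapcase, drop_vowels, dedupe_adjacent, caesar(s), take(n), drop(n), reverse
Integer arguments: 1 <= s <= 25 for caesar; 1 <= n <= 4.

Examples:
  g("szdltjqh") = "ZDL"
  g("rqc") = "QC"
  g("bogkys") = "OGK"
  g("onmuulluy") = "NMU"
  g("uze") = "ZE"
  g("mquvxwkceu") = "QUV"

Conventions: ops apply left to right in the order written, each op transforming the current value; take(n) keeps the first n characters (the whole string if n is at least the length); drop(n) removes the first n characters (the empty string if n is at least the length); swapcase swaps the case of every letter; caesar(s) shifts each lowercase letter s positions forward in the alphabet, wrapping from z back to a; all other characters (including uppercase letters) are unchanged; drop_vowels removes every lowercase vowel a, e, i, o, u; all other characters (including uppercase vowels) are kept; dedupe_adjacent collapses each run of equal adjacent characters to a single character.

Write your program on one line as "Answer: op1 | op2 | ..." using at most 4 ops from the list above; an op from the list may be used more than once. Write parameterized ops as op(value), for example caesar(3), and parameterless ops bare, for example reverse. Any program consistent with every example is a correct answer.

drop(1) | swapcase | dedupe_adjacent | take(3)

Check, running the answer program on each example:
  "szdltjqh" -> "zdltjqh" -> "ZDLTJQH" -> "ZDLTJQH" -> "ZDL"
  "rqc" -> "qc" -> "QC" -> "QC" -> "QC"
  "bogkys" -> "ogkys" -> "OGKYS" -> "OGKYS" -> "OGK"
  "onmuulluy" -> "nmuulluy" -> "NMUULLUY" -> "NMULUY" -> "NMU"
  "uze" -> "ze" -> "ZE" -> "ZE" -> "ZE"
  "mquvxwkceu" -> "quvxwkceu" -> "QUVXWKCEU" -> "QUVXWKCEU" -> "QUV"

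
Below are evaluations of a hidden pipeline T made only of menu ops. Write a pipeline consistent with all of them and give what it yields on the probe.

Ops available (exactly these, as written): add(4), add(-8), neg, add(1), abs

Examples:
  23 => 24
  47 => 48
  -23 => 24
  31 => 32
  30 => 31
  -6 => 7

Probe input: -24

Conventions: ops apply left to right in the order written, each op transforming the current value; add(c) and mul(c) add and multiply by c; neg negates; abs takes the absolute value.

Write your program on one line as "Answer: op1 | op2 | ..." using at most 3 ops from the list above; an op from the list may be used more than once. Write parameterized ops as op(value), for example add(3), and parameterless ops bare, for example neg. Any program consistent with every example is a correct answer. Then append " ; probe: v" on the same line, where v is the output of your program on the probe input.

abs | add(1) ; probe: 25

Check, running the answer program on each example:
  23 -> 23 -> 24
  47 -> 47 -> 48
  -23 -> 23 -> 24
  31 -> 31 -> 32
  30 -> 30 -> 31
  -6 -> 6 -> 7
  probe: -24 -> 24 -> 25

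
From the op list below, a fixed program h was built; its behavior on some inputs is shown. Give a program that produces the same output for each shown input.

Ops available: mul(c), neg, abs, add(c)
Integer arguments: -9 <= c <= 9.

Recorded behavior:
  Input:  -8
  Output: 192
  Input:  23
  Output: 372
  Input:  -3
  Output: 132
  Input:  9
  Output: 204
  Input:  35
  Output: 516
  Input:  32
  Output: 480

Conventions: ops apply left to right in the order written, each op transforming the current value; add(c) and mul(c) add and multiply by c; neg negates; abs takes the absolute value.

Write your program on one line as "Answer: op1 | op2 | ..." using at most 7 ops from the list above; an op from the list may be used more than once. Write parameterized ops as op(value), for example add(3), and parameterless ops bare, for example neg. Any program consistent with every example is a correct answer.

abs | add(8) | neg | mul(-3) | mul(-4) | abs

Check, running the answer program on each example:
  -8 -> 8 -> 16 -> -16 -> 48 -> -192 -> 192
  23 -> 23 -> 31 -> -31 -> 93 -> -372 -> 372
  -3 -> 3 -> 11 -> -11 -> 33 -> -132 -> 132
  9 -> 9 -> 17 -> -17 -> 51 -> -204 -> 204
  35 -> 35 -> 43 -> -43 -> 129 -> -516 -> 516
  32 -> 32 -> 40 -> -40 -> 120 -> -480 -> 480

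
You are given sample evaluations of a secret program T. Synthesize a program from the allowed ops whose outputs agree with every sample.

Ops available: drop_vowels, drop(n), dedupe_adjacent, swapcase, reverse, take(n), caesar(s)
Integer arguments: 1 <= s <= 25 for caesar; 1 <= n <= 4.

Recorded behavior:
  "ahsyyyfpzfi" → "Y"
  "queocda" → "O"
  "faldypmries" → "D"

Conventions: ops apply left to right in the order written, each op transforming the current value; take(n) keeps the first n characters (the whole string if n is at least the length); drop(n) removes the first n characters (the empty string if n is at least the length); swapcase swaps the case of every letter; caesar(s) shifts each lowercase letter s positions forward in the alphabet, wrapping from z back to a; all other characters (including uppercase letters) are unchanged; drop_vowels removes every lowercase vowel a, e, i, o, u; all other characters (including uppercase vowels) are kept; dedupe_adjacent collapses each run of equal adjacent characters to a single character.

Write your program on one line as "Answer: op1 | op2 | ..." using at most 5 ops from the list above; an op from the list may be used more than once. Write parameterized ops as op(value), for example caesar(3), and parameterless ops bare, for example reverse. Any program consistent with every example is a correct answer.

take(4) | reverse | take(1) | swapcase

Check, running the answer program on each example:
  "ahsyyyfpzfi" -> "ahsy" -> "ysha" -> "y" -> "Y"
  "queocda" -> "queo" -> "oeuq" -> "o" -> "O"
  "faldypmries" -> "fald" -> "dlaf" -> "d" -> "D"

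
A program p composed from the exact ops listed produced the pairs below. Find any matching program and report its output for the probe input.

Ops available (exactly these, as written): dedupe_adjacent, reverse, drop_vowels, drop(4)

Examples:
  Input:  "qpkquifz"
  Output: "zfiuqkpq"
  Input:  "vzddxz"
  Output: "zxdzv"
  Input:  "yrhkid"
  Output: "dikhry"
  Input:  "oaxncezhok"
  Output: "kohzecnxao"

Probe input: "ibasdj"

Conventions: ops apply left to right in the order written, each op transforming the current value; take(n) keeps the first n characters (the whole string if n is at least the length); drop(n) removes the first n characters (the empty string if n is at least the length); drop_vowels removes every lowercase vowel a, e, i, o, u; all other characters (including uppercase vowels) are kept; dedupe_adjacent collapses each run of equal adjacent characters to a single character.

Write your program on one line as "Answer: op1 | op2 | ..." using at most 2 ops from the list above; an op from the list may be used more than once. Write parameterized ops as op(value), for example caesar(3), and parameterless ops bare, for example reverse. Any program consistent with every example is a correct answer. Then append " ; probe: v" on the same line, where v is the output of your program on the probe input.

reverse | dedupe_adjacent ; probe: "jdsabi"

Check, running the answer program on each example:
  "qpkquifz" -> "zfiuqkpq" -> "zfiuqkpq"
  "vzddxz" -> "zxddzv" -> "zxdzv"
  "yrhkid" -> "dikhry" -> "dikhry"
  "oaxncezhok" -> "kohzecnxao" -> "kohzecnxao"
  probe: "ibasdj" -> "jdsabi" -> "jdsabi"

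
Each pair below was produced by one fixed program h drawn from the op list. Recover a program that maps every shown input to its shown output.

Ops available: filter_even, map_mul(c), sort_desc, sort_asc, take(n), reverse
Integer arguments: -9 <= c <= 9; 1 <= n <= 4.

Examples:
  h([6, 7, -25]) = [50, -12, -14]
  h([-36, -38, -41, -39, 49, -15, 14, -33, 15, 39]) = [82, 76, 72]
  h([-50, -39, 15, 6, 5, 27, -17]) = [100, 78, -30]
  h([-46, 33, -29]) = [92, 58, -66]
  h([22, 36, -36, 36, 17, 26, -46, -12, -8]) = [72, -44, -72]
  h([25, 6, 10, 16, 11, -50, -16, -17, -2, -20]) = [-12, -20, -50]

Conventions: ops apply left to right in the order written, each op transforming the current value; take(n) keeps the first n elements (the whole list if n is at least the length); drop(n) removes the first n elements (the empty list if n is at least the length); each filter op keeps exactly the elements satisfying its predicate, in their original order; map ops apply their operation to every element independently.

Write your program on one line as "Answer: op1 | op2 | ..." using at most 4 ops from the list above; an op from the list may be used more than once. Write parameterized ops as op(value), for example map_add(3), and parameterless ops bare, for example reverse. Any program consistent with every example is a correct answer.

take(3) | map_mul(2) | map_mul(-1) | sort_desc

Check, running the answer program on each example:
  [6, 7, -25] -> [6, 7, -25] -> [12, 14, -50] -> [-12, -14, 50] -> [50, -12, -14]
  [-36, -38, -41, -39, 49, -15, 14, -33, 15, 39] -> [-36, -38, -41] -> [-72, -76, -82] -> [72, 76, 82] -> [82, 76, 72]
  [-50, -39, 15, 6, 5, 27, -17] -> [-50, -39, 15] -> [-100, -78, 30] -> [100, 78, -30] -> [100, 78, -30]
  [-46, 33, -29] -> [-46, 33, -29] -> [-92, 66, -58] -> [92, -66, 58] -> [92, 58, -66]
  [22, 36, -36, 36, 17, 26, -46, -12, -8] -> [22, 36, -36] -> [44, 72, -72] -> [-44, -72, 72] -> [72, -44, -72]
  [25, 6, 10, 16, 11, -50, -16, -17, -2, -20] -> [25, 6, 10] -> [50, 12, 20] -> [-50, -12, -20] -> [-12, -20, -50]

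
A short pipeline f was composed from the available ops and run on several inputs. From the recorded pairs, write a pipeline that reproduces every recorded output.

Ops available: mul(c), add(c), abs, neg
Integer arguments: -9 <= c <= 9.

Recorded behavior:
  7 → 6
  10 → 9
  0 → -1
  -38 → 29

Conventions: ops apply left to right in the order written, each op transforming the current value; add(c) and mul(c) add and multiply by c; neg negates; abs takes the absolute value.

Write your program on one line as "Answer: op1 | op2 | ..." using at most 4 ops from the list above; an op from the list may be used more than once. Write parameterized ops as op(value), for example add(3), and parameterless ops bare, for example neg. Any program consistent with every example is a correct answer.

add(4) | abs | add(-5)

Check, running the answer program on each example:
  7 -> 11 -> 11 -> 6
  10 -> 14 -> 14 -> 9
  0 -> 4 -> 4 -> -1
  -38 -> -34 -> 34 -> 29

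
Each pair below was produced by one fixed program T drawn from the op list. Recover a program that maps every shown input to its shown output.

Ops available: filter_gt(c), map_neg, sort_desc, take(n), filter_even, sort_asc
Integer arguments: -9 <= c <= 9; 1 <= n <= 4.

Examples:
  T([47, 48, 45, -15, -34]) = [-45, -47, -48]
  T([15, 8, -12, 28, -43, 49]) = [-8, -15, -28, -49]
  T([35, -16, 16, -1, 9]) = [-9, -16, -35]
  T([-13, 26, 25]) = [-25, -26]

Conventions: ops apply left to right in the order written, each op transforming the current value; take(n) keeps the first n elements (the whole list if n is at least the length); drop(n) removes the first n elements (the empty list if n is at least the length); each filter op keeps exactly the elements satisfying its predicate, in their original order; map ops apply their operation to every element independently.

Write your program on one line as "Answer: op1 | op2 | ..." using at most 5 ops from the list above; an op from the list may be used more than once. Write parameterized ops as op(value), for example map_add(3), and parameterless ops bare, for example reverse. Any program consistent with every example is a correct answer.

sort_desc | filter_gt(0) | map_neg | sort_desc

Check, running the answer program on each example:
  [47, 48, 45, -15, -34] -> [48, 47, 45, -15, -34] -> [48, 47, 45] -> [-48, -47, -45] -> [-45, -47, -48]
  [15, 8, -12, 28, -43, 49] -> [49, 28, 15, 8, -12, -43] -> [49, 28, 15, 8] -> [-49, -28, -15, -8] -> [-8, -15, -28, -49]
  [35, -16, 16, -1, 9] -> [35, 16, 9, -1, -16] -> [35, 16, 9] -> [-35, -16, -9] -> [-9, -16, -35]
  [-13, 26, 25] -> [26, 25, -13] -> [26, 25] -> [-26, -25] -> [-25, -26]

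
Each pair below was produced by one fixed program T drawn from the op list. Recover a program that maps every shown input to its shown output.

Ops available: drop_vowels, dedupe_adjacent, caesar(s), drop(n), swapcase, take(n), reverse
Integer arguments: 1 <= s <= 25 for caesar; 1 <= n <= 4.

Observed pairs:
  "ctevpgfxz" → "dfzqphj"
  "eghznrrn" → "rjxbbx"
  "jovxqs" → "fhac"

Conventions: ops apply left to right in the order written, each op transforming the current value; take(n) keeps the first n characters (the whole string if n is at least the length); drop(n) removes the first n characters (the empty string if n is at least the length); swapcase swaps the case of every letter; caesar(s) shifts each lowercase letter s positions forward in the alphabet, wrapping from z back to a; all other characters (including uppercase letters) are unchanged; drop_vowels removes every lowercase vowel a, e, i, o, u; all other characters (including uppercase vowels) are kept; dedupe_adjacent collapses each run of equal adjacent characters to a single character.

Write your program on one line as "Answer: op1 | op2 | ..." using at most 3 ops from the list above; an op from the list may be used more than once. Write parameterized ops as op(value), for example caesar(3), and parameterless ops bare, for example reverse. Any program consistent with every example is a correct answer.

drop_vowels | drop(1) | caesar(10)

Check, running the answer program on each example:
  "ctevpgfxz" -> "ctvpgfxz" -> "tvpgfxz" -> "dfzqphj"
  "eghznrrn" -> "ghznrrn" -> "hznrrn" -> "rjxbbx"
  "jovxqs" -> "jvxqs" -> "vxqs" -> "fhac"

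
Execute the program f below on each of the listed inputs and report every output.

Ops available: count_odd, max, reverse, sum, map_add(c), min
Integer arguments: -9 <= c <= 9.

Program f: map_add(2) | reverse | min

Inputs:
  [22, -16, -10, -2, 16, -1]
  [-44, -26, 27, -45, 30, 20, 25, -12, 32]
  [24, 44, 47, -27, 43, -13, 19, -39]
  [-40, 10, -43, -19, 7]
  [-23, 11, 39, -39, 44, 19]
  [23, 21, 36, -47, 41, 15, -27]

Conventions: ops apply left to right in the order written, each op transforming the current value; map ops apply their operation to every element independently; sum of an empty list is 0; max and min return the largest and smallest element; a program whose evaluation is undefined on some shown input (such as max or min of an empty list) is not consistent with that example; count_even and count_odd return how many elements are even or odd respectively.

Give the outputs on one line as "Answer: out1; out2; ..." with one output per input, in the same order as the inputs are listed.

-14; -43; -37; -41; -37; -45

Execution, op by op:
  [22, -16, -10, -2, 16, -1] -> [24, -14, -8, 0, 18, 1] -> [1, 18, 0, -8, -14, 24] -> -14
  [-44, -26, 27, -45, 30, 20, 25, -12, 32] -> [-42, -24, 29, -43, 32, 22, 27, -10, 34] -> [34, -10, 27, 22, 32, -43, 29, -24, -42] -> -43
  [24, 44, 47, -27, 43, -13, 19, -39] -> [26, 46, 49, -25, 45, -11, 21, -37] -> [-37, 21, -11, 45, -25, 49, 46, 26] -> -37
  [-40, 10, -43, -19, 7] -> [-38, 12, -41, -17, 9] -> [9, -17, -41, 12, -38] -> -41
  [-23, 11, 39, -39, 44, 19] -> [-21, 13, 41, -37, 46, 21] -> [21, 46, -37, 41, 13, -21] -> -37
  [23, 21, 36, -47, 41, 15, -27] -> [25, 23, 38, -45, 43, 17, -25] -> [-25, 17, 43, -45, 38, 23, 25] -> -45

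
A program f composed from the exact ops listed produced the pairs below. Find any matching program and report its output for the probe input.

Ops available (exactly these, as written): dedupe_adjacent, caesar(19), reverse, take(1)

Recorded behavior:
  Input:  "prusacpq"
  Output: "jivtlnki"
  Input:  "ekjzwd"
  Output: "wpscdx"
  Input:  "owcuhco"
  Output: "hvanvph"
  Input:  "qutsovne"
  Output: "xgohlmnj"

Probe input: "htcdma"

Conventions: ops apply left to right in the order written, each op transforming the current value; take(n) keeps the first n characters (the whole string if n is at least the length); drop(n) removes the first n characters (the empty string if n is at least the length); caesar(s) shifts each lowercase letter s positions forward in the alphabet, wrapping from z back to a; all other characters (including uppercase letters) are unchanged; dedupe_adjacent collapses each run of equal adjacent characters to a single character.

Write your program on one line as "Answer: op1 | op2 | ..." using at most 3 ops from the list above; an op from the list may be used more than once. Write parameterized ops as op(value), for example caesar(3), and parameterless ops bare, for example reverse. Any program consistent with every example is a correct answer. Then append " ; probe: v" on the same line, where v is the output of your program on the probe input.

caesar(19) | reverse ; probe: "tfwvma"

Check, running the answer program on each example:
  "prusacpq" -> "iknltvij" -> "jivtlnki"
  "ekjzwd" -> "xdcspw" -> "wpscdx"
  "owcuhco" -> "hpvnavh" -> "hvanvph"
  "qutsovne" -> "jnmlhogx" -> "xgohlmnj"
  probe: "htcdma" -> "amvwft" -> "tfwvma"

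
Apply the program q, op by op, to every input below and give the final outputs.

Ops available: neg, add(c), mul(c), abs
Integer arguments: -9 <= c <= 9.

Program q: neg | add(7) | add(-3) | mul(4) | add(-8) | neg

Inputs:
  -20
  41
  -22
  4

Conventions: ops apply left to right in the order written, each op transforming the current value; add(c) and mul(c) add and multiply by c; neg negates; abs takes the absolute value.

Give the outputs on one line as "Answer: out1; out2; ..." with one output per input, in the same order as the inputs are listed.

-88; 156; -96; 8

Execution, op by op:
  -20 -> 20 -> 27 -> 24 -> 96 -> 88 -> -88
  41 -> -41 -> -34 -> -37 -> -148 -> -156 -> 156
  -22 -> 22 -> 29 -> 26 -> 104 -> 96 -> -96
  4 -> -4 -> 3 -> 0 -> 0 -> -8 -> 8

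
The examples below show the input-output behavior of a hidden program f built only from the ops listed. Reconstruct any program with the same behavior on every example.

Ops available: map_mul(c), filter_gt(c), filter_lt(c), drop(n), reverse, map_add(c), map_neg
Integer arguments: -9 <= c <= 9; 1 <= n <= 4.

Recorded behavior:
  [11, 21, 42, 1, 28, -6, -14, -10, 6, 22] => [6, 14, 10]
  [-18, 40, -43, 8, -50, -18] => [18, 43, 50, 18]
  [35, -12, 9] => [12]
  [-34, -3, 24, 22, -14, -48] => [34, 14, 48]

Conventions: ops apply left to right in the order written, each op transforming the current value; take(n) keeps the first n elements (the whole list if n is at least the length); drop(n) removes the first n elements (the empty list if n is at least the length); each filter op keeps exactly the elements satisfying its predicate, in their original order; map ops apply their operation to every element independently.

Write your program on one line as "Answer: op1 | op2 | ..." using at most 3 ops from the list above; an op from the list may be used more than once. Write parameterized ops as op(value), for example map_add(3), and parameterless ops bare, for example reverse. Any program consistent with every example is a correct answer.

filter_lt(4) | map_neg | filter_gt(3)

Check, running the answer program on each example:
  [11, 21, 42, 1, 28, -6, -14, -10, 6, 22] -> [1, -6, -14, -10] -> [-1, 6, 14, 10] -> [6, 14, 10]
  [-18, 40, -43, 8, -50, -18] -> [-18, -43, -50, -18] -> [18, 43, 50, 18] -> [18, 43, 50, 18]
  [35, -12, 9] -> [-12] -> [12] -> [12]
  [-34, -3, 24, 22, -14, -48] -> [-34, -3, -14, -48] -> [34, 3, 14, 48] -> [34, 14, 48]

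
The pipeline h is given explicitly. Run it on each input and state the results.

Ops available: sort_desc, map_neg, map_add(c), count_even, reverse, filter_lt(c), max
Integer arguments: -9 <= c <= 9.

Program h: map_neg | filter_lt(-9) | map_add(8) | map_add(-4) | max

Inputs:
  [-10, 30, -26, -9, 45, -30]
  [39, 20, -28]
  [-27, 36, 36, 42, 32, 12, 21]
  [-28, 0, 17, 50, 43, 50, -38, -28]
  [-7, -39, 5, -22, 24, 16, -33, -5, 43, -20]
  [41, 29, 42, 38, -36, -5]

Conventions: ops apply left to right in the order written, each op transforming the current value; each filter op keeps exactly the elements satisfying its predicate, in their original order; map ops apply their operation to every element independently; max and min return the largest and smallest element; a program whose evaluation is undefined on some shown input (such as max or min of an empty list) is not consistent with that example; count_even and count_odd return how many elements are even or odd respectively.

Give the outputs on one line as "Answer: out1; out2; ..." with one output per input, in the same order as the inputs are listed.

Execution, op by op:
  [-10, 30, -26, -9, 45, -30] -> [10, -30, 26, 9, -45, 30] -> [-30, -45] -> [-22, -37] -> [-26, -41] -> -26
  [39, 20, -28] -> [-39, -20, 28] -> [-39, -20] -> [-31, -12] -> [-35, -16] -> -16
  [-27, 36, 36, 42, 32, 12, 21] -> [27, -36, -36, -42, -32, -12, -21] -> [-36, -36, -42, -32, -12, -21] -> [-28, -28, -34, -24, -4, -13] -> [-32, -32, -38, -28, -8, -17] -> -8
  [-28, 0, 17, 50, 43, 50, -38, -28] -> [28, 0, -17, -50, -43, -50, 38, 28] -> [-17, -50, -43, -50] -> [-9, -42, -35, -42] -> [-13, -46, -39, -46] -> -13
  [-7, -39, 5, -22, 24, 16, -33, -5, 43, -20] -> [7, 39, -5, 22, -24, -16, 33, 5, -43, 20] -> [-24, -16, -43] -> [-16, -8, -35] -> [-20, -12, -39] -> -12
  [41, 29, 42, 38, -36, -5] -> [-41, -29, -42, -38, 36, 5] -> [-41, -29, -42, -38] -> [-33, -21, -34, -30] -> [-37, -25, -38, -34] -> -25

-26; -16; -8; -13; -12; -25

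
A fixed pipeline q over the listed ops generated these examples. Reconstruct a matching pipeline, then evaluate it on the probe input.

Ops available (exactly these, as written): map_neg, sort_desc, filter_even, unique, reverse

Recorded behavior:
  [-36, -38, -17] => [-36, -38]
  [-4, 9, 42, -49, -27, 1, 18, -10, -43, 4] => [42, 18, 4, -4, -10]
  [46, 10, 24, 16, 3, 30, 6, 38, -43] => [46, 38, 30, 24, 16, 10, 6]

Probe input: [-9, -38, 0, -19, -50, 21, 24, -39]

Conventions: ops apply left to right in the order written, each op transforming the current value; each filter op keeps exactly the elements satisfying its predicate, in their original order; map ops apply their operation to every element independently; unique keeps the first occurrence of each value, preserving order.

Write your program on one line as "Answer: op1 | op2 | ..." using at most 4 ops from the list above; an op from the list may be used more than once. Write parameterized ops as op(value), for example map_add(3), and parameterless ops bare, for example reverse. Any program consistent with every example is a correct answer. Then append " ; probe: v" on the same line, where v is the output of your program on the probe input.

reverse | sort_desc | filter_even ; probe: [24, 0, -38, -50]

Check, running the answer program on each example:
  [-36, -38, -17] -> [-17, -38, -36] -> [-17, -36, -38] -> [-36, -38]
  [-4, 9, 42, -49, -27, 1, 18, -10, -43, 4] -> [4, -43, -10, 18, 1, -27, -49, 42, 9, -4] -> [42, 18, 9, 4, 1, -4, -10, -27, -43, -49] -> [42, 18, 4, -4, -10]
  [46, 10, 24, 16, 3, 30, 6, 38, -43] -> [-43, 38, 6, 30, 3, 16, 24, 10, 46] -> [46, 38, 30, 24, 16, 10, 6, 3, -43] -> [46, 38, 30, 24, 16, 10, 6]
  probe: [-9, -38, 0, -19, -50, 21, 24, -39] -> [-39, 24, 21, -50, -19, 0, -38, -9] -> [24, 21, 0, -9, -19, -38, -39, -50] -> [24, 0, -38, -50]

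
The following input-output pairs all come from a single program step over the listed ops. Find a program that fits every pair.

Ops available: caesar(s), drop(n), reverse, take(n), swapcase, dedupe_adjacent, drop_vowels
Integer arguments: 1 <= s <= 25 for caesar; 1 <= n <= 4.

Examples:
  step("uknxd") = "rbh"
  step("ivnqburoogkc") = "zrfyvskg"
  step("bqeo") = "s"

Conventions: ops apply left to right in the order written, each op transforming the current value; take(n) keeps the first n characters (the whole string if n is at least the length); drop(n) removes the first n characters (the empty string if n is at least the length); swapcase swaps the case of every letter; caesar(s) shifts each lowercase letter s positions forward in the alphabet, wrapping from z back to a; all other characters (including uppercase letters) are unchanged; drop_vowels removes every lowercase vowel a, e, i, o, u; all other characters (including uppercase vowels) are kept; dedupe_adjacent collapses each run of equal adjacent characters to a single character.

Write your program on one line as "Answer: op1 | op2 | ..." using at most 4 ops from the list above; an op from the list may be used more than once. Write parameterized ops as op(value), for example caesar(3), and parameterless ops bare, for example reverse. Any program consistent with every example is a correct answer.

drop(1) | dedupe_adjacent | caesar(4) | drop_vowels

Check, running the answer program on each example:
  "uknxd" -> "knxd" -> "knxd" -> "orbh" -> "rbh"
  "ivnqburoogkc" -> "vnqburoogkc" -> "vnqburogkc" -> "zrufyvskog" -> "zrfyvskg"
  "bqeo" -> "qeo" -> "qeo" -> "uis" -> "s"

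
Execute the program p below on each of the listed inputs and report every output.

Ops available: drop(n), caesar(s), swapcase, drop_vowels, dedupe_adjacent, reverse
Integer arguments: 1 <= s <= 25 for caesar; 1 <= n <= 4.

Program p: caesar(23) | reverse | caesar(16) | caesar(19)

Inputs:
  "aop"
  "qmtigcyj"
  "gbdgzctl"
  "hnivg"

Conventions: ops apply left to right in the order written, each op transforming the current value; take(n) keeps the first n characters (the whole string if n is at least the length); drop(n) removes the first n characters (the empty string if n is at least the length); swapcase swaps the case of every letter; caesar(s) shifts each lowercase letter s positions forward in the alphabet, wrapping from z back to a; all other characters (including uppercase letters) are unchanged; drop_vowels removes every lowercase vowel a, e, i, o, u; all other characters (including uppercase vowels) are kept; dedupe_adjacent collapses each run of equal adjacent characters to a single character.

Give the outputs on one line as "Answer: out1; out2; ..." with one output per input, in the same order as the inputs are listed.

"vug"; "peimozsw"; "rzifmjhm"; "mbotn"

Execution, op by op:
  "aop" -> "xlm" -> "mlx" -> "cbn" -> "vug"
  "qmtigcyj" -> "njqfdzvg" -> "gvzdfqjn" -> "wlptvgzd" -> "peimozsw"
  "gbdgzctl" -> "dyadwzqi" -> "iqzwdayd" -> "ygpmtqot" -> "rzifmjhm"
  "hnivg" -> "ekfsd" -> "dsfke" -> "tivau" -> "mbotn"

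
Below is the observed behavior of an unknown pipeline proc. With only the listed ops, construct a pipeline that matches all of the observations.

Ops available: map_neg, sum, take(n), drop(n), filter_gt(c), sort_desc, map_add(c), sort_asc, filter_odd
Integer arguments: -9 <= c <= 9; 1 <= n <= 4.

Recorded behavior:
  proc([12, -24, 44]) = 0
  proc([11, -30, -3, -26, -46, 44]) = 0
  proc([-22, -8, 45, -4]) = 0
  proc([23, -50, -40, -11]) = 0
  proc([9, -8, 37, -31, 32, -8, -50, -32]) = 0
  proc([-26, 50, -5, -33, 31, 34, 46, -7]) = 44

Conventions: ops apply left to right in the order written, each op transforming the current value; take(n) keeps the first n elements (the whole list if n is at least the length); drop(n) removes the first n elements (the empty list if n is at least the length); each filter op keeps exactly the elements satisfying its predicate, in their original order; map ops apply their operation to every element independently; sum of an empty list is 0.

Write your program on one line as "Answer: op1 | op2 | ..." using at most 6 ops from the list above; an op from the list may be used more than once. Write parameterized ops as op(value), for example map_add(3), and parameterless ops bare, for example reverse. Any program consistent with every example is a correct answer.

map_add(-2) | drop(4) | drop(2) | filter_gt(7) | sum

Check, running the answer program on each example:
  [12, -24, 44] -> [10, -26, 42] -> [] -> [] -> [] -> 0
  [11, -30, -3, -26, -46, 44] -> [9, -32, -5, -28, -48, 42] -> [-48, 42] -> [] -> [] -> 0
  [-22, -8, 45, -4] -> [-24, -10, 43, -6] -> [] -> [] -> [] -> 0
  [23, -50, -40, -11] -> [21, -52, -42, -13] -> [] -> [] -> [] -> 0
  [9, -8, 37, -31, 32, -8, -50, -32] -> [7, -10, 35, -33, 30, -10, -52, -34] -> [30, -10, -52, -34] -> [-52, -34] -> [] -> 0
  [-26, 50, -5, -33, 31, 34, 46, -7] -> [-28, 48, -7, -35, 29, 32, 44, -9] -> [29, 32, 44, -9] -> [44, -9] -> [44] -> 44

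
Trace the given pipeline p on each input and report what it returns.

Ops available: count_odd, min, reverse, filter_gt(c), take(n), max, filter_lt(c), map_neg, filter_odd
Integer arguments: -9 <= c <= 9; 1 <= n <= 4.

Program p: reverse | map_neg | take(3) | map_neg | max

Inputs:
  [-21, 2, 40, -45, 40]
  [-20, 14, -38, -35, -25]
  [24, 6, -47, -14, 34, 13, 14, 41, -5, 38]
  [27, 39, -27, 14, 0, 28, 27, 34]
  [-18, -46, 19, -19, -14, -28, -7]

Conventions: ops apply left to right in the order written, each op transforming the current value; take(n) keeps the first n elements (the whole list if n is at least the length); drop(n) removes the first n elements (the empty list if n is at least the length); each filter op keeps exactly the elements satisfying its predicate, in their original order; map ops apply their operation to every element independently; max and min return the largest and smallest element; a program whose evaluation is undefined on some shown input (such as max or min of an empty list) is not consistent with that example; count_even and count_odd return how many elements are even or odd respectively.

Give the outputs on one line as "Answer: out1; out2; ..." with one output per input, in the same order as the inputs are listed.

40; -25; 41; 34; -7

Execution, op by op:
  [-21, 2, 40, -45, 40] -> [40, -45, 40, 2, -21] -> [-40, 45, -40, -2, 21] -> [-40, 45, -40] -> [40, -45, 40] -> 40
  [-20, 14, -38, -35, -25] -> [-25, -35, -38, 14, -20] -> [25, 35, 38, -14, 20] -> [25, 35, 38] -> [-25, -35, -38] -> -25
  [24, 6, -47, -14, 34, 13, 14, 41, -5, 38] -> [38, -5, 41, 14, 13, 34, -14, -47, 6, 24] -> [-38, 5, -41, -14, -13, -34, 14, 47, -6, -24] -> [-38, 5, -41] -> [38, -5, 41] -> 41
  [27, 39, -27, 14, 0, 28, 27, 34] -> [34, 27, 28, 0, 14, -27, 39, 27] -> [-34, -27, -28, 0, -14, 27, -39, -27] -> [-34, -27, -28] -> [34, 27, 28] -> 34
  [-18, -46, 19, -19, -14, -28, -7] -> [-7, -28, -14, -19, 19, -46, -18] -> [7, 28, 14, 19, -19, 46, 18] -> [7, 28, 14] -> [-7, -28, -14] -> -7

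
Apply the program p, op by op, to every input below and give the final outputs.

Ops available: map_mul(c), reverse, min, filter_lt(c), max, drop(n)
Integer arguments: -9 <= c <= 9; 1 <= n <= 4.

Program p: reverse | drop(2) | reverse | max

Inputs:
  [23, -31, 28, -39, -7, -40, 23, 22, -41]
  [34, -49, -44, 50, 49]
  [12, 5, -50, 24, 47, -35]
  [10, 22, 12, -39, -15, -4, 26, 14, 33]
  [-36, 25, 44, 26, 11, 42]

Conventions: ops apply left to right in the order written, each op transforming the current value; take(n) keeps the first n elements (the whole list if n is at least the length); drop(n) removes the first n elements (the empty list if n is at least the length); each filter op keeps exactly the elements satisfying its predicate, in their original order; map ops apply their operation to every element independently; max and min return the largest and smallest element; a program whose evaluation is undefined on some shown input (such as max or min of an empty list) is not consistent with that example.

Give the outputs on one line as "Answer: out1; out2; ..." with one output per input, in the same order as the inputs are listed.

Execution, op by op:
  [23, -31, 28, -39, -7, -40, 23, 22, -41] -> [-41, 22, 23, -40, -7, -39, 28, -31, 23] -> [23, -40, -7, -39, 28, -31, 23] -> [23, -31, 28, -39, -7, -40, 23] -> 28
  [34, -49, -44, 50, 49] -> [49, 50, -44, -49, 34] -> [-44, -49, 34] -> [34, -49, -44] -> 34
  [12, 5, -50, 24, 47, -35] -> [-35, 47, 24, -50, 5, 12] -> [24, -50, 5, 12] -> [12, 5, -50, 24] -> 24
  [10, 22, 12, -39, -15, -4, 26, 14, 33] -> [33, 14, 26, -4, -15, -39, 12, 22, 10] -> [26, -4, -15, -39, 12, 22, 10] -> [10, 22, 12, -39, -15, -4, 26] -> 26
  [-36, 25, 44, 26, 11, 42] -> [42, 11, 26, 44, 25, -36] -> [26, 44, 25, -36] -> [-36, 25, 44, 26] -> 44

28; 34; 24; 26; 44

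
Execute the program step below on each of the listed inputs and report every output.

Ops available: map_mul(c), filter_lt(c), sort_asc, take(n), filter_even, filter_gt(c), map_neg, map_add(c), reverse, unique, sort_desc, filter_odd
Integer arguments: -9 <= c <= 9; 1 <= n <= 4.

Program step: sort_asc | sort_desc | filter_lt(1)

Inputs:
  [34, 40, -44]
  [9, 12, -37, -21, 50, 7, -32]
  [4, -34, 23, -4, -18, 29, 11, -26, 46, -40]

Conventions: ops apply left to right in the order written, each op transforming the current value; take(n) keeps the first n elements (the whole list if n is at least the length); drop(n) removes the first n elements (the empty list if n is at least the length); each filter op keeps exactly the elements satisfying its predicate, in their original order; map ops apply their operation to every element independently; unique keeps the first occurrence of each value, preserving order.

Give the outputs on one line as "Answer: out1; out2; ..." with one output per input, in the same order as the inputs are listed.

Execution, op by op:
  [34, 40, -44] -> [-44, 34, 40] -> [40, 34, -44] -> [-44]
  [9, 12, -37, -21, 50, 7, -32] -> [-37, -32, -21, 7, 9, 12, 50] -> [50, 12, 9, 7, -21, -32, -37] -> [-21, -32, -37]
  [4, -34, 23, -4, -18, 29, 11, -26, 46, -40] -> [-40, -34, -26, -18, -4, 4, 11, 23, 29, 46] -> [46, 29, 23, 11, 4, -4, -18, -26, -34, -40] -> [-4, -18, -26, -34, -40]

[-44]; [-21, -32, -37]; [-4, -18, -26, -34, -40]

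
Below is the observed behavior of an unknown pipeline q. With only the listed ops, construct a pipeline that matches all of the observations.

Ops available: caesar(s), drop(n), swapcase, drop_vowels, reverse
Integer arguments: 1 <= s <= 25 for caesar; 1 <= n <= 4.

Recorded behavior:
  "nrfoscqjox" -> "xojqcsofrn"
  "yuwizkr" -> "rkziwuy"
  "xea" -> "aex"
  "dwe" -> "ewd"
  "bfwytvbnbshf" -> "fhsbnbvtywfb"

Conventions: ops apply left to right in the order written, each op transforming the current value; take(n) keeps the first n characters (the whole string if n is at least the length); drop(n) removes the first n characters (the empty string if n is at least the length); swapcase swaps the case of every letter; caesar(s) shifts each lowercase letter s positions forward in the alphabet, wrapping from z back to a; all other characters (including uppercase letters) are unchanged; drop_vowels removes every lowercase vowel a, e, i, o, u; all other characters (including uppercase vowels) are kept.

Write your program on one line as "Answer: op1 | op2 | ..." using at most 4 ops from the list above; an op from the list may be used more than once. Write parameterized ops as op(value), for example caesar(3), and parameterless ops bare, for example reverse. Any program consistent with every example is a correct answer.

swapcase | reverse | swapcase

Check, running the answer program on each example:
  "nrfoscqjox" -> "NRFOSCQJOX" -> "XOJQCSOFRN" -> "xojqcsofrn"
  "yuwizkr" -> "YUWIZKR" -> "RKZIWUY" -> "rkziwuy"
  "xea" -> "XEA" -> "AEX" -> "aex"
  "dwe" -> "DWE" -> "EWD" -> "ewd"
  "bfwytvbnbshf" -> "BFWYTVBNBSHF" -> "FHSBNBVTYWFB" -> "fhsbnbvtywfb"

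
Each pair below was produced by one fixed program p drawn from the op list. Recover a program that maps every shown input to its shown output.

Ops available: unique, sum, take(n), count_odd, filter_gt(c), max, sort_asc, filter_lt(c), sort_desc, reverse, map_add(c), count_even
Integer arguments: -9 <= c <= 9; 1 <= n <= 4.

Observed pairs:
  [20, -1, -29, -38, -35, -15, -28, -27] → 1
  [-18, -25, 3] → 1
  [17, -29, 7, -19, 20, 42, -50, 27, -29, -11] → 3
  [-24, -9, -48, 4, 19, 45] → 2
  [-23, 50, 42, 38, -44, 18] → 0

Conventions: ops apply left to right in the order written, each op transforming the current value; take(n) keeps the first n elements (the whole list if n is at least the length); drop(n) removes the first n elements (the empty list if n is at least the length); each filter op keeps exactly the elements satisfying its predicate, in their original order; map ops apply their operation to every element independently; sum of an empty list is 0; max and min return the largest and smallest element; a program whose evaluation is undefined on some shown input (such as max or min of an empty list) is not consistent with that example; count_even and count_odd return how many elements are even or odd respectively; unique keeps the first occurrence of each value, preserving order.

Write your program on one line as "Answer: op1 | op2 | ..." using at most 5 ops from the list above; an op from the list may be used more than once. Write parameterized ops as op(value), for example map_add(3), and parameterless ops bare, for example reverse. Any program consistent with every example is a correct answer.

sort_asc | filter_gt(-2) | sort_desc | count_odd

Check, running the answer program on each example:
  [20, -1, -29, -38, -35, -15, -28, -27] -> [-38, -35, -29, -28, -27, -15, -1, 20] -> [-1, 20] -> [20, -1] -> 1
  [-18, -25, 3] -> [-25, -18, 3] -> [3] -> [3] -> 1
  [17, -29, 7, -19, 20, 42, -50, 27, -29, -11] -> [-50, -29, -29, -19, -11, 7, 17, 20, 27, 42] -> [7, 17, 20, 27, 42] -> [42, 27, 20, 17, 7] -> 3
  [-24, -9, -48, 4, 19, 45] -> [-48, -24, -9, 4, 19, 45] -> [4, 19, 45] -> [45, 19, 4] -> 2
  [-23, 50, 42, 38, -44, 18] -> [-44, -23, 18, 38, 42, 50] -> [18, 38, 42, 50] -> [50, 42, 38, 18] -> 0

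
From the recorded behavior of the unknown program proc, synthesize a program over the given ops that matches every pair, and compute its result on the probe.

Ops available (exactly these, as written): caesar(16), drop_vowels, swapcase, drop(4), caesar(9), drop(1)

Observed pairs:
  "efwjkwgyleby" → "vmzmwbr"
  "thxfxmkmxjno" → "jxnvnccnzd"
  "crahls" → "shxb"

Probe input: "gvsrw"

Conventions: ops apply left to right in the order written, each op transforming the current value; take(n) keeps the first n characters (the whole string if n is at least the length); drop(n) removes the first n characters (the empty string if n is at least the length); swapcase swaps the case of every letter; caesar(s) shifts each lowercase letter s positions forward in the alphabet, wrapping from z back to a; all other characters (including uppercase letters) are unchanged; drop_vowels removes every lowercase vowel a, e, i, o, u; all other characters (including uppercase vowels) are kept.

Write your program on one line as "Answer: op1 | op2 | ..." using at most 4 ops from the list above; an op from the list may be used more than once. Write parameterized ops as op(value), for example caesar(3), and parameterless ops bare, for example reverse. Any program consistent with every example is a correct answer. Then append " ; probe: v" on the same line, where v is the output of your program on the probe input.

drop_vowels | caesar(16) | drop_vowels ; probe: "wlhm"

Check, running the answer program on each example:
  "efwjkwgyleby" -> "fwjkwgylby" -> "vmzamwobro" -> "vmzmwbr"
  "thxfxmkmxjno" -> "thxfxmkmxjn" -> "jxnvncacnzd" -> "jxnvnccnzd"
  "crahls" -> "crhls" -> "shxbi" -> "shxb"
  probe: "gvsrw" -> "gvsrw" -> "wlihm" -> "wlhm"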